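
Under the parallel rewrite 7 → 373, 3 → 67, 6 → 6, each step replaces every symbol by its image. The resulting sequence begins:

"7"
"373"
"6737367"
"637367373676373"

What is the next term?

Rewriting the 15 symbols of 637367373676373 one by one yields 6 67 373 67 6 373 67 373 67 6 373 6 67 373 67; concatenated:

6673736763736737367637366737367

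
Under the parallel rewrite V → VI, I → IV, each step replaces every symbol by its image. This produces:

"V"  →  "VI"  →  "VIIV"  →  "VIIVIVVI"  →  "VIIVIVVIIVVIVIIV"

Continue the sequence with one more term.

VIIVIVVIIVVIVIIVIVVIVIIVVIIVIVVI

φ(VIIVIVVIIVVIVIIV) expands symbol-by-symbol to VI IV IV VI IV VI VI IV IV VI VI IV VI IV IV VI; joining the 16 pieces gives the next term.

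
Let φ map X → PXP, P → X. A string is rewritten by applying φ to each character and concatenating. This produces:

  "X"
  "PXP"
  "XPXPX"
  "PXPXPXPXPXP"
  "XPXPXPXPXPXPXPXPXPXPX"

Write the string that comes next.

Replace each of the 21 characters of XPXPXPXPXPXPXPXPXPXPX in place — PXP X PXP X PXP X PXP X PXP X PXP X PXP X PXP X PXP X PXP X PXP — and concatenate.

PXPXPXPXPXPXPXPXPXPXPXPXPXPXPXPXPXPXPXPXPXP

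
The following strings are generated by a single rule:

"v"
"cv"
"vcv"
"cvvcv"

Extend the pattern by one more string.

vcvcvvcv

Each term (from the third on) is the two preceding terms concatenated in order: term 3 = v·cv = vcv.
So term 5 is vcv·cvvcv.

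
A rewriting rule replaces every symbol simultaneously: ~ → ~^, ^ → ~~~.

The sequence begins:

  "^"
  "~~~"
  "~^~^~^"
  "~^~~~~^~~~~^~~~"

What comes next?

~^~~~~^~^~^~^~~~~^~^~^~^~~~~^~^~^

φ(~^~~~~^~~~~^~~~) expands symbol-by-symbol to ~^ ~~~ ~^ ~^ ~^ ~^ ~~~ ~^ ~^ ~^ ~^ ~~~ ~^ ~^ ~^; joining the 15 pieces gives the next term.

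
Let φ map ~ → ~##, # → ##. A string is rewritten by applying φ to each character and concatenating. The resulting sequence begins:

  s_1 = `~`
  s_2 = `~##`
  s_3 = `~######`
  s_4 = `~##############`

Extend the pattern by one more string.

Applying the rule to each of the 15 symbols of ~############## gives the pieces ~## ## ## ## ## ## ## ## ## ## ## ## ## ## ##, which concatenate to the answer.

~##############################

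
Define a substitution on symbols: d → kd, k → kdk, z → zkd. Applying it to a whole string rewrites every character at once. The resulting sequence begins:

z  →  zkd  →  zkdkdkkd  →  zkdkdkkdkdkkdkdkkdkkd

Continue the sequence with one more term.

Rewriting the 21 symbols of zkdkdkkdkdkkdkdkkdkkd one by one yields zkd kdk kd kdk kd kdk kdk kd kdk kd kdk kdk kd kdk kd kdk kdk kd kdk kdk kd; concatenated:

zkdkdkkdkdkkdkdkkdkkdkdkkdkdkkdkkdkdkkdkdkkdkkdkdkkdkkd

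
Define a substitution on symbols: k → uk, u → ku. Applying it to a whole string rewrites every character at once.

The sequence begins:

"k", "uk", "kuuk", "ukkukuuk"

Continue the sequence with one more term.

kuukukkuukkukuuk

Expanding ukkukuuk: u→ku, k→uk, k→uk, u→ku, k→uk, u→ku, u→ku, k→uk. Concatenated: ku uk uk ku uk ku ku uk.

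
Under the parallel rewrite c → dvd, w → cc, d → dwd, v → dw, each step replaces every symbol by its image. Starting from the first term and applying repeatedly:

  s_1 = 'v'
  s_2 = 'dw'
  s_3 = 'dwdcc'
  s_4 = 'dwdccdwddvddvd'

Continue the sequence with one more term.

Applying the rule to each of the 14 symbols of dwdccdwddvddvd gives the pieces dwd cc dwd dvd dvd dwd cc dwd dwd dw dwd dwd dw dwd, which concatenate to the answer.

dwdccdwddvddvddwdccdwddwddwdwddwddwdwd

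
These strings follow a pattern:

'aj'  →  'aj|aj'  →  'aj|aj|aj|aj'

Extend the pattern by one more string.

s(k+1) = s(k)·|·s(k) — each term doubles the last with '|' between the halves.
Doubling aj|aj|aj|aj with '|' between the halves:

aj|aj|aj|aj|aj|aj|aj|aj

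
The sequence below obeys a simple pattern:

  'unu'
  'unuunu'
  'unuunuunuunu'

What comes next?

Each string is two copies of the previous one concatenated.
Doubling unuunuunuunu:

unuunuunuunuunuunuunuunu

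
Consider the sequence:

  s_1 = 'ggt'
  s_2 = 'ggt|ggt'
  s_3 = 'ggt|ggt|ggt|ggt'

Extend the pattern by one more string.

Every step duplicates the string with '|' between the halves.
Doubling ggt|ggt|ggt|ggt with '|' between the halves:

ggt|ggt|ggt|ggt|ggt|ggt|ggt|ggt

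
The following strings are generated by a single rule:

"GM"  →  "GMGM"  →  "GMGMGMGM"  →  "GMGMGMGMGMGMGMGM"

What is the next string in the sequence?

Each string is two copies of the previous one concatenated.
One more doubling of GMGMGMGMGMGMGMGM gives the answer.

GMGMGMGMGMGMGMGMGMGMGMGMGMGMGMGM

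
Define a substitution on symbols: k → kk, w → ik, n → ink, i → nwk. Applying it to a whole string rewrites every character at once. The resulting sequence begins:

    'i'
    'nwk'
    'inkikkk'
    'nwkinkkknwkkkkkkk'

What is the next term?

Replace each of the 17 characters of nwkinkkknwkkkkkkk in place — ink ik kk nwk ink kk kk kk ink ik kk kk kk kk kk kk kk — and concatenate.

inkikkknwkinkkkkkkkinkikkkkkkkkkkkkkkk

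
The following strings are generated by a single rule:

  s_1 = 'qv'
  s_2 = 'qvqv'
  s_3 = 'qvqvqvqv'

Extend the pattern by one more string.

Each string is two copies of the previous one concatenated.
Doubling qvqvqvqv:

qvqvqvqvqvqvqvqv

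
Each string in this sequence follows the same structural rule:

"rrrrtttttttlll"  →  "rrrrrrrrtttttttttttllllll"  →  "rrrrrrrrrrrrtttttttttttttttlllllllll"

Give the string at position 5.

The n-th term is 4n r's then 4n+3 t's then 3n l's (n = 1, 2, …).
At n = 5 the blocks have lengths 20, 23, 15.

rrrrrrrrrrrrrrrrrrrrtttttttttttttttttttttttlllllllllllllll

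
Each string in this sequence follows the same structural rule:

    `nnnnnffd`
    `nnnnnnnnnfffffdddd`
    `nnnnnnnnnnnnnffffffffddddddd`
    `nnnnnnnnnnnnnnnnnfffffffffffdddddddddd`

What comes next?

Reading off run lengths: n runs 5, 9, 13, 17; f runs 2, 5, 8, 11; d runs 1, 4, 7, 10 — each is linear in n (n = 1, 2, …).
At n = 5 the blocks have lengths 21, 14, 13.

nnnnnnnnnnnnnnnnnnnnnffffffffffffffddddddddddddd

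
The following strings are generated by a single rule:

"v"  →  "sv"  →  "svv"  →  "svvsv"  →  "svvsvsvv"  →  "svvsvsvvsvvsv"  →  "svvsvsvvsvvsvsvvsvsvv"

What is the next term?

Each term (from the third on) is the previous term followed by the one before it: term 3 = sv·v = svv.
Continuing: svvsvsvvsvvsvsvvsvsvv · svvsvsvvsvvsv gives term 8.

svvsvsvvsvvsvsvvsvsvvsvvsvsvvsvvsv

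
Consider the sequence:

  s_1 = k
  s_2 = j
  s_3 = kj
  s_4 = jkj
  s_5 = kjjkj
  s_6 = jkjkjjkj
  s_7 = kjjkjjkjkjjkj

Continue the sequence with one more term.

Each term (from the third on) is the two preceding terms concatenated in order: term 3 = k·j = kj.
So term 8 is jkjkjjkj·kjjkjjkjkjjkj.

jkjkjjkjkjjkjjkjkjjkj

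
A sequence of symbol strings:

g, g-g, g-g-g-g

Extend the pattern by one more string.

Every step duplicates the string with '-' between the halves.
Doubling g-g-g-g with '-' between the halves:

g-g-g-g-g-g-g-g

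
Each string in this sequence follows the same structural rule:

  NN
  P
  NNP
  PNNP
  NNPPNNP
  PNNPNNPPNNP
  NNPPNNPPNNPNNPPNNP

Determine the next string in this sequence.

This is a Fibonacci-style word recurrence s(k) = s(k−2)·s(k−1): e.g. NN·P = NNP.
Continuing: PNNPNNPPNNP · NNPPNNPPNNPNNPPNNP gives term 8.

PNNPNNPPNNPNNPPNNPPNNPNNPPNNP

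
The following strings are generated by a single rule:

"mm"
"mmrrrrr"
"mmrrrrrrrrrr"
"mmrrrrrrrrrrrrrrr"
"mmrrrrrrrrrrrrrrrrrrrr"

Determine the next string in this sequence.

Every step adds rrrrr to the end: s(k+1) = s(k)·rrrrr.
One more step from mmrrrrrrrrrrrrrrrrrrrr gives the answer.

mmrrrrrrrrrrrrrrrrrrrrrrrrr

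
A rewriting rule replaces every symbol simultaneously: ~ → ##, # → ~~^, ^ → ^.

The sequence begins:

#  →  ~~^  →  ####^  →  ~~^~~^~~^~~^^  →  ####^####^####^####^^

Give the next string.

Applying the rule to each of the 21 symbols of ####^####^####^####^^ gives the pieces ~~^ ~~^ ~~^ ~~^ ^ ~~^ ~~^ ~~^ ~~^ ^ ~~^ ~~^ ~~^ ~~^ ^ ~~^ ~~^ ~~^ ~~^ ^ ^, which concatenate to the answer.

~~^~~^~~^~~^^~~^~~^~~^~~^^~~^~~^~~^~~^^~~^~~^~~^~~^^^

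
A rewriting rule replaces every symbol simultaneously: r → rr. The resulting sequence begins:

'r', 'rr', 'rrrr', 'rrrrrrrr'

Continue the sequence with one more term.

Apply φ to rrrrrrrr symbol by symbol: r→rr, r→rr, r→rr, r→rr, r→rr, r→rr, r→rr, r→rr; joined: rr rr rr rr rr rr rr rr.

rrrrrrrrrrrrrrrr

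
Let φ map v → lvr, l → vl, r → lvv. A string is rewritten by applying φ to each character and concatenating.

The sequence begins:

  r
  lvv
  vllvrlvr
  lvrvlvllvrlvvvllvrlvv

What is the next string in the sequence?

φ(lvrvlvllvrlvvvllvrlvv) expands symbol-by-symbol to vl lvr lvv lvr vl lvr vl vl lvr lvv vl lvr lvr lvr vl vl lvr lvv vl lvr lvr; joining the 21 pieces gives the next term.

vllvrlvvlvrvllvrvlvllvrlvvvllvrlvrlvrvlvllvrlvvvllvrlvr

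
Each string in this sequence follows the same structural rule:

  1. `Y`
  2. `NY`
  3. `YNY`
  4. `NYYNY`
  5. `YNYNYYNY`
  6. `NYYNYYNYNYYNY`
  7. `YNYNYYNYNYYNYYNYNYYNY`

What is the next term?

NYYNYYNYNYYNYYNYNYYNYNYYNYYNYNYYNY

Each term (from the third on) is the two preceding terms concatenated in order: term 3 = Y·NY = YNY.
The next term joins NYYNYYNYNYYNY and YNYNYYNYNYYNYYNYNYYNY.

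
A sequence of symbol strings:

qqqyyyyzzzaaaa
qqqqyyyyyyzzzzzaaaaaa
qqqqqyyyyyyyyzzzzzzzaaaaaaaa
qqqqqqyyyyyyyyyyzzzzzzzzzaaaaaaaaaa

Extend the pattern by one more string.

Reading off run lengths: q runs 3, 4, 5, 6; y runs 4, 6, 8, 10; z runs 3, 5, 7, 9; a runs 4, 6, 8, 10 — each is linear in n (n = 1, 2, …).
At n = 5 the blocks have lengths 7, 12, 11, 12.

qqqqqqqyyyyyyyyyyyyzzzzzzzzzzzaaaaaaaaaaaa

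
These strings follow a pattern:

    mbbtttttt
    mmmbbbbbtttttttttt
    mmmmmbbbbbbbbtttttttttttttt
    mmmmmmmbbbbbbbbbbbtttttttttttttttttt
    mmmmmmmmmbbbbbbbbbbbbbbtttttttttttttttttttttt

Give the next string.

mmmmmmmmmmmbbbbbbbbbbbbbbbbbtttttttttttttttttttttttttt

The n-th term is 2n-1 m's then 3n-1 b's then 4n+2 t's (n = 1, 2, …).
Setting n = 6 gives 11, 17, 26 characters in each block.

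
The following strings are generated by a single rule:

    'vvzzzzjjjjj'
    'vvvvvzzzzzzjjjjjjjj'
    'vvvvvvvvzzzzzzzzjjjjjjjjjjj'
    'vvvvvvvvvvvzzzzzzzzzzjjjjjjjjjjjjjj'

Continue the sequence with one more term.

Each string has the form v^{3n-1} z^{2n+2} j^{3n+2} (n = 1, 2, …).
Setting n = 5 gives 14, 12, 17 characters in each block.

vvvvvvvvvvvvvvzzzzzzzzzzzzjjjjjjjjjjjjjjjjj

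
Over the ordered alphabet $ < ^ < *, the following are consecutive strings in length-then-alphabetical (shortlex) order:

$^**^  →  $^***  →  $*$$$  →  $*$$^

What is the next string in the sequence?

$*$$*

Find the rightmost character of $*$$^ below *, bump it to the next letter, and reset everything to its right to $.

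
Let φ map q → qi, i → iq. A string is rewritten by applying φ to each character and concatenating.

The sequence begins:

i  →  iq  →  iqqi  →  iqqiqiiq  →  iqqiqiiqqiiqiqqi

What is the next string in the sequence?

Applying the rule to each of the 16 symbols of iqqiqiiqqiiqiqqi gives the pieces iq qi qi iq qi iq iq qi qi iq iq qi iq qi qi iq, which concatenate to the answer.

iqqiqiiqqiiqiqqiqiiqiqqiiqqiqiiq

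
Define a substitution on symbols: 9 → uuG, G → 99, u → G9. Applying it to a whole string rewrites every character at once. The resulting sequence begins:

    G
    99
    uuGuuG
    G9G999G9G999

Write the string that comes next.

99uuG99uuGuuGuuG99uuG99uuGuuGuuG

Rewriting each symbol of G9G999G9G999: G→99, 9→uuG, G→99, 9→uuG, 9→uuG, 9→uuG, G→99, 9→uuG, G→99, 9→uuG, 9→uuG, 9→uuG, which concatenates to 99 uuG 99 uuG uuG uuG 99 uuG 99 uuG uuG uuG.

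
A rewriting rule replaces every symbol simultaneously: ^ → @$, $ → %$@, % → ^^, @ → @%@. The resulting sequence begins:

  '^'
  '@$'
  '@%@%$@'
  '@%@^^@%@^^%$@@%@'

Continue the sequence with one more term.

Rewriting the 16 symbols of @%@^^@%@^^%$@@%@ one by one yields @%@ ^^ @%@ @$ @$ @%@ ^^ @%@ @$ @$ ^^ %$@ @%@ @%@ ^^ @%@; concatenated:

@%@^^@%@@$@$@%@^^@%@@$@$^^%$@@%@@%@^^@%@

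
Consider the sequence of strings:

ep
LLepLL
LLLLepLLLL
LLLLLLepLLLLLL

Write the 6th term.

Each term wraps the previous one in LL on the left and LL on the right.
From LLLLLLepLLLLLL, 2 further steps: LLLLLLepLLLLLL → LLLLLLLLepLLLLLLLL → (answer).

LLLLLLLLLLepLLLLLLLLLL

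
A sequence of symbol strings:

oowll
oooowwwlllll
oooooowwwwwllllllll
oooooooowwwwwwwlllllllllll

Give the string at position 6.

Term n consists of 2n o's, followed by 2n-1 w's, followed by 3n-1 l's (n = 1, 2, …).
At n = 6 the blocks have lengths 12, 11, 17.

oooooooooooowwwwwwwwwwwlllllllllllllllll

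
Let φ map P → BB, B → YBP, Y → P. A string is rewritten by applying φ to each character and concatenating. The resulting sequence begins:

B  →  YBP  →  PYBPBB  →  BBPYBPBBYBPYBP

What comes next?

Rewriting the 14 symbols of BBPYBPBBYBPYBP one by one yields YBP YBP BB P YBP BB YBP YBP P YBP BB P YBP BB; concatenated:

YBPYBPBBPYBPBBYBPYBPPYBPBBPYBPBB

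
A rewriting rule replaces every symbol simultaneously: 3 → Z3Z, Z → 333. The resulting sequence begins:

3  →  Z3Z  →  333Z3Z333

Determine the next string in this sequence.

Z3ZZ3ZZ3Z333Z3Z333Z3ZZ3ZZ3Z

Apply φ to 333Z3Z333 symbol by symbol: 3→Z3Z, 3→Z3Z, 3→Z3Z, Z→333, 3→Z3Z, Z→333, 3→Z3Z, 3→Z3Z, 3→Z3Z; joined: Z3Z Z3Z Z3Z 333 Z3Z 333 Z3Z Z3Z Z3Z.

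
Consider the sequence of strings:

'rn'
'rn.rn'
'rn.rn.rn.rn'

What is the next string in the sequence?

s(k+1) = s(k)·.·s(k) — each term doubles the last with '.' between the halves.
One more doubling of rn.rn.rn.rn gives the answer.

rn.rn.rn.rn.rn.rn.rn.rn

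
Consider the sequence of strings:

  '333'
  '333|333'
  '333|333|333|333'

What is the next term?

s(k+1) = s(k)·|·s(k) — each term doubles the last with '|' between the halves.
Doubling 333|333|333|333 with '|' between the halves:

333|333|333|333|333|333|333|333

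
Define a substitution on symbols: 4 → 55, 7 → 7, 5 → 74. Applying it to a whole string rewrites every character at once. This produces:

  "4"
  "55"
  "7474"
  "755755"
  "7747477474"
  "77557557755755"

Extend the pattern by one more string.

Applying the rule to each of the 14 symbols of 77557557755755 gives the pieces 7 7 74 74 7 74 74 7 7 74 74 7 74 74, which concatenate to the answer.

7774747747477747477474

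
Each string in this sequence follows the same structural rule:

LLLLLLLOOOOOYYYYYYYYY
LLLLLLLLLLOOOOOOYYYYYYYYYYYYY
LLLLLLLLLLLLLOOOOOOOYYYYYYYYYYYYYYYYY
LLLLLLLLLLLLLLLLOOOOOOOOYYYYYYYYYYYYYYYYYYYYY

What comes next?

LLLLLLLLLLLLLLLLLLLOOOOOOOOOYYYYYYYYYYYYYYYYYYYYYYYYY

Each string has the form L^{3n+1} O^{n+3} Y^{4n+1}, where the shown terms are n = 2, 3, 4, 5.
For the next term, n = 6, so the run lengths are 19, 9, 25.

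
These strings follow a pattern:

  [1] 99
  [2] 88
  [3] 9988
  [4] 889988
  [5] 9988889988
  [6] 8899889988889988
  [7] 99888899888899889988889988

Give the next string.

889988998888998899888899888899889988889988

This is a Fibonacci-style word recurrence s(k) = s(k−2)·s(k−1): e.g. 99·88 = 9988.
Continuing: 8899889988889988 · 99888899888899889988889988 gives term 8.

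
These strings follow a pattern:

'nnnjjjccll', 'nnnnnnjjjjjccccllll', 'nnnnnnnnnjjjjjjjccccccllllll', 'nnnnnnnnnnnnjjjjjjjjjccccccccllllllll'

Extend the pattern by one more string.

nnnnnnnnnnnnnnnjjjjjjjjjjjccccccccccllllllllll

Term n consists of 3n n's, followed by 2n+1 j's, followed by 2n c's, followed by 2n l's (n = 1, 2, …).
Setting n = 5 gives 15, 11, 10, 10 characters in each block.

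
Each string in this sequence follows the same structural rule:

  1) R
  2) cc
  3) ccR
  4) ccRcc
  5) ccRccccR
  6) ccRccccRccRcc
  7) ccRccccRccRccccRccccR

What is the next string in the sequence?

ccRccccRccRccccRccccRccRccccRccRcc

This is a Fibonacci-style word recurrence s(k) = s(k−1)·s(k−2): e.g. cc·R = ccR.
The next term joins ccRccccRccRccccRccccR and ccRccccRccRcc.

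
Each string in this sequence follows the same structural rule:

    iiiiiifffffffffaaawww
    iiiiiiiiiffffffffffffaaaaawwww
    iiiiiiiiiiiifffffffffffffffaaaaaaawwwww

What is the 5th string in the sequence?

The n-th term is 3n i's then 3n+3 f's then 2n-1 a's then n+1 w's, where the shown terms are n = 2, 3, 4.
Setting n = 6 gives 18, 21, 11, 7 characters in each block.

iiiiiiiiiiiiiiiiiifffffffffffffffffffffaaaaaaaaaaawwwwwww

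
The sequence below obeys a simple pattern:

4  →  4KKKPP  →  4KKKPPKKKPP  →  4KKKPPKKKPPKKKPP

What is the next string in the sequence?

4KKKPPKKKPPKKKPPKKKPP

Each term is the previous one with KKKPP appended.
One more step from 4KKKPPKKKPPKKKPP gives the answer.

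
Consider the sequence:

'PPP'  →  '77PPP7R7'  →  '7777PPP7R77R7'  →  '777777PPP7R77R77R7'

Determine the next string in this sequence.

Each term wraps the previous one in 77 on the left and 7R7 on the right.
One more step from 777777PPP7R77R77R7 gives the answer.

77777777PPP7R77R77R77R7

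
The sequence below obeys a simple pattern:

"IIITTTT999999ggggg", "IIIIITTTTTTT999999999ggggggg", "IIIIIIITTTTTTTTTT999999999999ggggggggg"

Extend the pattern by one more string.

The n-th term is 2n-1 I's then 3n-2 T's then 3n 9's then 2n+1 g's, where the shown terms are n = 2, 3, 4.
For the next term, n = 5, so the run lengths are 9, 13, 15, 11.

IIIIIIIIITTTTTTTTTTTTT999999999999999ggggggggggg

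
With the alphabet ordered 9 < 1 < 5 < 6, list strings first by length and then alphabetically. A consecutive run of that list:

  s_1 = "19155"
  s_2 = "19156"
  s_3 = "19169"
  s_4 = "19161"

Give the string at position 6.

Stepping forward 2 times from 19161: 19161 → 19165, then the target.

19166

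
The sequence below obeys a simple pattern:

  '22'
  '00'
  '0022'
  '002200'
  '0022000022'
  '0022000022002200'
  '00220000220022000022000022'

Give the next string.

002200002200220000220000220022000022002200

Each term (from the third on) is the previous term followed by the one before it: term 3 = 00·22 = 0022.
The next term joins 00220000220022000022000022 and 0022000022002200.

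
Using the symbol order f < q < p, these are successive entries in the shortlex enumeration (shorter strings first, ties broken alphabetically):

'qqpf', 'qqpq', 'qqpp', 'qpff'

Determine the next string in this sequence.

qpfq

The successor of qpff increments the rightmost position that isn't already p and resets every position after it to f.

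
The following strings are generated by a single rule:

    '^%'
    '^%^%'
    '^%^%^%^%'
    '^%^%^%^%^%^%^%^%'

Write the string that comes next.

^%^%^%^%^%^%^%^%^%^%^%^%^%^%^%^%

s(k+1) = s(k)·s(k) — each term doubles the last.
One more doubling of ^%^%^%^%^%^%^%^% gives the answer.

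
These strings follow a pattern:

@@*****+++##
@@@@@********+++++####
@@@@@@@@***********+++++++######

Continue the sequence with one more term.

The n-th term is 3n-1 @'s then 3n+2 *'s then 2n+1 +'s then 2n #'s (n = 1, 2, …).
At n = 4 the blocks have lengths 11, 14, 9, 8.

@@@@@@@@@@@**************+++++++++########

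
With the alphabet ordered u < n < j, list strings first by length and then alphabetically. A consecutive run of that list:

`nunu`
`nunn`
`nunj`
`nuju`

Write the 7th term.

nnuu

Stepping forward 3 times from nuju: nuju → nujn → nujj, then the target.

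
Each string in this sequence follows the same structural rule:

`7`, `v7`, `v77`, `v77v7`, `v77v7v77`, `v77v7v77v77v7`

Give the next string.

v77v7v77v77v7v77v7v77

Each term (from the third on) is the previous term followed by the one before it: term 3 = v7·7 = v77.
So term 7 is v77v7v77v77v7·v77v7v77.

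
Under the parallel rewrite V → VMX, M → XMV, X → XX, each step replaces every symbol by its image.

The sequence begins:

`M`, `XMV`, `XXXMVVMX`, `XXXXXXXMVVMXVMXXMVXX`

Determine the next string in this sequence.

φ(XXXXXXXMVVMXVMXXMVXX) expands symbol-by-symbol to XX XX XX XX XX XX XX XMV VMX VMX XMV XX VMX XMV XX XX XMV VMX XX XX; joining the 20 pieces gives the next term.

XXXXXXXXXXXXXXXMVVMXVMXXMVXXVMXXMVXXXXXMVVMXXXXX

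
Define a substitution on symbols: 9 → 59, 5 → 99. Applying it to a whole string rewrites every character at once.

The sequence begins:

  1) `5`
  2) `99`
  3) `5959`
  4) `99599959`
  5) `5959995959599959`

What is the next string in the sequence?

Applying the rule to each of the 16 symbols of 5959995959599959 gives the pieces 99 59 99 59 59 59 99 59 99 59 99 59 59 59 99 59, which concatenate to the answer.

99599959595999599959995959599959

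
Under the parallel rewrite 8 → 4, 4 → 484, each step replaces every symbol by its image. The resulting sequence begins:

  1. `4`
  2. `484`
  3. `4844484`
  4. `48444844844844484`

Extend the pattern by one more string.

48444844844844484484448448444844844844484

φ(48444844844844484) expands symbol-by-symbol to 484 4 484 484 484 4 484 484 4 484 484 4 484 484 484 4 484; joining the 17 pieces gives the next term.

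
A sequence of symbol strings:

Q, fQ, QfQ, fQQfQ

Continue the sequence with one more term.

QfQfQQfQ

From term 3 onward, concatenate the second-to-last term with the last: Q·fQ = QfQ, fQ·QfQ = fQQfQ, …
So term 5 is QfQ·fQQfQ.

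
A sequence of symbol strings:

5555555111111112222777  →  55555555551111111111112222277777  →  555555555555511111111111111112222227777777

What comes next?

Reading off run lengths: 5 runs 7, 10, 13; 1 runs 8, 12, 16; 2 runs 4, 5, 6; 7 runs 3, 5, 7 — each is linear in n, where the shown terms are n = 2, 3, 4.
At n = 5 the blocks have lengths 16, 20, 7, 9.

5555555555555555111111111111111111112222222777777777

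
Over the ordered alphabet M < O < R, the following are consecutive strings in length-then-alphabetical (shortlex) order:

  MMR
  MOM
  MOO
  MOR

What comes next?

Treat MOR as a base-3 numeral over the given alphabet and add one, carrying through any trailing R's.

MRM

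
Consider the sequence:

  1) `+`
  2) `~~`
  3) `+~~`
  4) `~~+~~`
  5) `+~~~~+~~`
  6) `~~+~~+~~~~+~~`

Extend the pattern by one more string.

+~~~~+~~~~+~~+~~~~+~~

From term 3 onward, concatenate the second-to-last term with the last: +·~~ = +~~, ~~·+~~ = ~~+~~, …
So term 7 is +~~~~+~~·~~+~~+~~~~+~~.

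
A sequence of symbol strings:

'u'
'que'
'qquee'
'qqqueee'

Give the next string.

qqqqueeee

s(k+1) = q·s(k)·e, so each term gains q as a prefix and e as a suffix.
One more step from qqqueee gives the answer.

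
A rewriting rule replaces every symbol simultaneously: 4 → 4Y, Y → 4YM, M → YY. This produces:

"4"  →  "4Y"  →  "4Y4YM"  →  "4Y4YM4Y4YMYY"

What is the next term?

Apply φ to 4Y4YM4Y4YMYY symbol by symbol: 4→4Y, Y→4YM, 4→4Y, Y→4YM, M→YY, 4→4Y, Y→4YM, 4→4Y, Y→4YM, M→YY, Y→4YM, Y→4YM; joined: 4Y 4YM 4Y 4YM YY 4Y 4YM 4Y 4YM YY 4YM 4YM.

4Y4YM4Y4YMYY4Y4YM4Y4YMYY4YM4YM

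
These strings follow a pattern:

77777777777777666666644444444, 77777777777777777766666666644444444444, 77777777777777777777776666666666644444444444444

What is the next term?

77777777777777777777777777666666666666644444444444444444

Reading off run lengths: 7 runs 14, 18, 22; 6 runs 7, 9, 11; 4 runs 8, 11, 14 — each is linear in n, where the shown terms are n = 3, 4, 5.
For the next term, n = 6, so the run lengths are 26, 13, 17.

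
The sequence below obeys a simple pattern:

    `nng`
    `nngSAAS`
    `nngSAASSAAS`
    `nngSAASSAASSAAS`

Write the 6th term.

Each term is the previous one with SAAS appended.
From nngSAASSAASSAAS, 2 further steps: nngSAASSAASSAAS → nngSAASSAASSAASSAAS → (answer).

nngSAASSAASSAASSAASSAAS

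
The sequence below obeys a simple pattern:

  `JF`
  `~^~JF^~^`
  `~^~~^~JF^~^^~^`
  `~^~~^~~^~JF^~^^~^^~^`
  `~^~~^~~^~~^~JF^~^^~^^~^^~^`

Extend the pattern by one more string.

Each term wraps the previous one in ~^~ on the left and ^~^ on the right.
So the next term is ~^~·~^~~^~~^~~^~JF^~^^~^^~^^~^·^~^.

~^~~^~~^~~^~~^~JF^~^^~^^~^^~^^~^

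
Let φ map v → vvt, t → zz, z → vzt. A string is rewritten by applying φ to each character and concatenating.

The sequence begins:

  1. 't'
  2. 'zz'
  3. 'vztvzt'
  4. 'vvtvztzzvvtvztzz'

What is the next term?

Applying the rule to each of the 16 symbols of vvtvztzzvvtvztzz gives the pieces vvt vvt zz vvt vzt zz vzt vzt vvt vvt zz vvt vzt zz vzt vzt, which concatenate to the answer.

vvtvvtzzvvtvztzzvztvztvvtvvtzzvvtvztzzvztvzt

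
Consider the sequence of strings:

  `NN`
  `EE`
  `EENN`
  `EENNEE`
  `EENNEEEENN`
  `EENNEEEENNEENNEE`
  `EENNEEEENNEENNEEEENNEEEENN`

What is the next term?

EENNEEEENNEENNEEEENNEEEENNEENNEEEENNEENNEE

This is a Fibonacci-style word recurrence s(k) = s(k−1)·s(k−2): e.g. EE·NN = EENN.
The next term joins EENNEEEENNEENNEEEENNEEEENN and EENNEEEENNEENNEE.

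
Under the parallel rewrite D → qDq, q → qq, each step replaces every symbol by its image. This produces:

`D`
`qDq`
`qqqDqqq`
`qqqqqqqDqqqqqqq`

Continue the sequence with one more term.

Applying the rule to each of the 15 symbols of qqqqqqqDqqqqqqq gives the pieces qq qq qq qq qq qq qq qDq qq qq qq qq qq qq qq, which concatenate to the answer.

qqqqqqqqqqqqqqqDqqqqqqqqqqqqqqq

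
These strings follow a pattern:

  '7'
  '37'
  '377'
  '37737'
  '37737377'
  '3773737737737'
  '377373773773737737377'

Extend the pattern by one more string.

3773737737737377373773773737737737

This is a Fibonacci-style word recurrence s(k) = s(k−1)·s(k−2): e.g. 37·7 = 377.
Continuing: 377373773773737737377 · 3773737737737 gives term 8.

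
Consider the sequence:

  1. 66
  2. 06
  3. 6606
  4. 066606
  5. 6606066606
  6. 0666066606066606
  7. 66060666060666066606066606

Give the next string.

066606660606660666060666060666066606066606

From term 3 onward, concatenate the second-to-last term with the last: 66·06 = 6606, 06·6606 = 066606, …
Continuing: 0666066606066606 · 66060666060666066606066606 gives term 8.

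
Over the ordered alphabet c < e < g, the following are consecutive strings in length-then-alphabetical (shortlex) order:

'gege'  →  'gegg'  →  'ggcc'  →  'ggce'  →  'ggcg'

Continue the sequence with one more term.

ggec

Treat ggcg as a base-3 numeral over the given alphabet and add one, carrying through any trailing g's.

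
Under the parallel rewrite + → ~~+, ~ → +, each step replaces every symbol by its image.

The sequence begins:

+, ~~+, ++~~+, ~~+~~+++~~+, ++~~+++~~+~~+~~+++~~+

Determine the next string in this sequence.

~~+~~+++~~+~~+~~+++~~+++~~+++~~+~~+~~+++~~+

φ(++~~+++~~+~~+~~+++~~+) expands symbol-by-symbol to ~~+ ~~+ + + ~~+ ~~+ ~~+ + + ~~+ + + ~~+ + + ~~+ ~~+ ~~+ + + ~~+; joining the 21 pieces gives the next term.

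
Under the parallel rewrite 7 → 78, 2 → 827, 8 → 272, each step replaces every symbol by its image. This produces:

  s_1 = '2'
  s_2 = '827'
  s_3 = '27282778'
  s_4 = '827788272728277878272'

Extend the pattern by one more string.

Rewriting the 21 symbols of 827788272728277878272 one by one yields 272 827 78 78 272 272 827 78 827 78 827 272 827 78 78 272 78 272 827 78 827; concatenated:

2728277878272272827788277882727282778782727827282778827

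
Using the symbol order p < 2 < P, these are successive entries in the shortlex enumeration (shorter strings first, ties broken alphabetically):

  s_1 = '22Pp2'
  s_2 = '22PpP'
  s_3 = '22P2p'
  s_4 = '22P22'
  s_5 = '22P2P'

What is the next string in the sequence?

22PPp

The successor of 22P2P increments the rightmost position that isn't already P and resets every position after it to p.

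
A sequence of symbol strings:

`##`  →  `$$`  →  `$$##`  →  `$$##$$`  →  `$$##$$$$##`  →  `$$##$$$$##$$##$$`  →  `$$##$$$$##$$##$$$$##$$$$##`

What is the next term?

$$##$$$$##$$##$$$$##$$$$##$$##$$$$##$$##$$

From term 3 onward, concatenate the last term with the second-to-last: $$·## = $$##, $$##·$$ = $$##$$, …
Continuing: $$##$$$$##$$##$$$$##$$$$## · $$##$$$$##$$##$$ gives term 8.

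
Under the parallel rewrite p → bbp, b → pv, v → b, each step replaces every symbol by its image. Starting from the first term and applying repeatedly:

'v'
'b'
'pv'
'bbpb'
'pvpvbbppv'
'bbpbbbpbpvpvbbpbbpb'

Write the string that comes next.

pvpvbbppvpvpvbbppvbbpbbbpbpvpvbbppvpvbbppv

φ(bbpbbbpbpvpvbbpbbpb) expands symbol-by-symbol to pv pv bbp pv pv pv bbp pv bbp b bbp b pv pv bbp pv pv bbp pv; joining the 19 pieces gives the next term.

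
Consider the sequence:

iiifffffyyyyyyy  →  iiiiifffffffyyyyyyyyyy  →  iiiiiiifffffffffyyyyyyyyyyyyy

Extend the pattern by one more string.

Term n consists of 2n-1 i's, followed by 2n+1 f's, followed by 3n+1 y's, where the shown terms are n = 2, 3, 4.
Setting n = 5 gives 9, 11, 16 characters in each block.

iiiiiiiiifffffffffffyyyyyyyyyyyyyyyy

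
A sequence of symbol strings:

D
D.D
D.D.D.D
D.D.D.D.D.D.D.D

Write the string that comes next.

Every step duplicates the string with '.' between the halves.
One more doubling of D.D.D.D.D.D.D.D gives the answer.

D.D.D.D.D.D.D.D.D.D.D.D.D.D.D.D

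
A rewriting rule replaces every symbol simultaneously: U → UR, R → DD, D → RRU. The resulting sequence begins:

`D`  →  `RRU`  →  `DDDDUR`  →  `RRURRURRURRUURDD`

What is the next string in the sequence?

DDDDURDDDDURDDDDURDDDDURURDDRRURRU

Replace each of the 16 characters of RRURRURRURRUURDD in place — DD DD UR DD DD UR DD DD UR DD DD UR UR DD RRU RRU — and concatenate.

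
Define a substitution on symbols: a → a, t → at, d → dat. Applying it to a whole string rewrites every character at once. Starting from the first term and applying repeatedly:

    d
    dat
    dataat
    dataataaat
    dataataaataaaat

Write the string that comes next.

Applying the rule to each of the 15 symbols of dataataaataaaat gives the pieces dat a at a a at a a a at a a a a at, which concatenate to the answer.

dataataaataaaataaaaat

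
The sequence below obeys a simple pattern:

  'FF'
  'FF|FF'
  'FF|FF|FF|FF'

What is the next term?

Each string is two copies of the previous one joined by '|'.
One more doubling of FF|FF|FF|FF gives the answer.

FF|FF|FF|FF|FF|FF|FF|FF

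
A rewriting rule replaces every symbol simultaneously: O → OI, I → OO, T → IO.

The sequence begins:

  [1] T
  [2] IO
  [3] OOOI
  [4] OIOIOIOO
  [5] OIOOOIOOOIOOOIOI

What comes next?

OIOOOIOIOIOOOIOIOIOOOIOIOIOOOIOO

Applying the rule to each of the 16 symbols of OIOOOIOOOIOOOIOI gives the pieces OI OO OI OI OI OO OI OI OI OO OI OI OI OO OI OO, which concatenate to the answer.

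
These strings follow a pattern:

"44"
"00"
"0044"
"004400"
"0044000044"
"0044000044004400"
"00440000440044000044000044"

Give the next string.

From term 3 onward, concatenate the last term with the second-to-last: 00·44 = 0044, 0044·00 = 004400, …
The next term joins 00440000440044000044000044 and 0044000044004400.

004400004400440000440000440044000044004400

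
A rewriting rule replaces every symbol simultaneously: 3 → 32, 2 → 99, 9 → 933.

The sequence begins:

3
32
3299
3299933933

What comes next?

Rewriting each symbol of 3299933933: 3→32, 2→99, 9→933, 9→933, 9→933, 3→32, 3→32, 9→933, 3→32, 3→32, which concatenates to 32 99 933 933 933 32 32 933 32 32.

329993393393332329333232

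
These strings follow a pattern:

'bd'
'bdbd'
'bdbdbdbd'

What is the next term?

bdbdbdbdbdbdbdbd

Every step duplicates the string.
One more doubling of bdbdbdbd gives the answer.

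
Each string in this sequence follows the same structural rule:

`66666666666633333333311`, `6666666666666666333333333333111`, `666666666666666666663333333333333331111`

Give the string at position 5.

6666666666666666666666666666333333333333333333333111111

Each string has the form 6^{4n} 3^{3n} 1^{n-1}, where the shown terms are n = 3, 4, 5.
At n = 7 the blocks have lengths 28, 21, 6.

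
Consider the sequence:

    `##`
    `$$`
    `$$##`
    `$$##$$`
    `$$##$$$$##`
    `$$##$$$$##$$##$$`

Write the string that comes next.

From term 3 onward, concatenate the last term with the second-to-last: $$·## = $$##, $$##·$$ = $$##$$, …
So term 7 is $$##$$$$##$$##$$·$$##$$$$##.

$$##$$$$##$$##$$$$##$$$$##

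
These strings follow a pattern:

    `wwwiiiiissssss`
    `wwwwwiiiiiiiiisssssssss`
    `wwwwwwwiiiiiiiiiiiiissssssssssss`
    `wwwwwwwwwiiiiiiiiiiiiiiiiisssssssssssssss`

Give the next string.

wwwwwwwwwwwiiiiiiiiiiiiiiiiiiiiissssssssssssssssss

The n-th term is 2n+1 w's then 4n+1 i's then 3n+3 s's (n = 1, 2, …).
For the next term, n = 5, so the run lengths are 11, 21, 18.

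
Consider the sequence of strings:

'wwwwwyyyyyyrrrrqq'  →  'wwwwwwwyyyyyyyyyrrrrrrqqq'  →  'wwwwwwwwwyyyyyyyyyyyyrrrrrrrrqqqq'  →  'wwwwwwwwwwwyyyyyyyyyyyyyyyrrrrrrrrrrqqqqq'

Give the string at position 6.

wwwwwwwwwwwwwwwyyyyyyyyyyyyyyyyyyyyyrrrrrrrrrrrrrrqqqqqqq

Reading off run lengths: w runs 5, 7, 9, 11; y runs 6, 9, 12, 15; r runs 4, 6, 8, 10; q runs 2, 3, 4, 5 — each is linear in n, where the shown terms are n = 2, 3, 4, 5.
At n = 7 the blocks have lengths 15, 21, 14, 7.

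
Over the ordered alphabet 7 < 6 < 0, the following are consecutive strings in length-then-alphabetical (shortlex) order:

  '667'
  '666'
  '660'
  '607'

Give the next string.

606

The successor of 607 increments the rightmost position that isn't already 0 and resets every position after it to 7.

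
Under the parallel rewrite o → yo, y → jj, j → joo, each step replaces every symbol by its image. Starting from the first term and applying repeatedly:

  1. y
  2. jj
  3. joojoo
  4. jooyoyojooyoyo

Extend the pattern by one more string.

φ(jooyoyojooyoyo) expands symbol-by-symbol to joo yo yo jj yo jj yo joo yo yo jj yo jj yo; joining the 14 pieces gives the next term.

jooyoyojjyojjyojooyoyojjyojjyo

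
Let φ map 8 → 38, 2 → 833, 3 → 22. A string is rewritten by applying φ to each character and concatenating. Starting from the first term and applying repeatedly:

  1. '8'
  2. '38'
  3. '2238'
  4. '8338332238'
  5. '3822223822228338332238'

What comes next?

φ(3822223822228338332238) expands symbol-by-symbol to 22 38 833 833 833 833 22 38 833 833 833 833 38 22 22 38 22 22 833 833 22 38; joining the 22 pieces gives the next term.

223883383383383322388338338338333822223822228338332238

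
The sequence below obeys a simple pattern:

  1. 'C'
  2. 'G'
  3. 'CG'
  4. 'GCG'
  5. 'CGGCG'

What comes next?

This is a Fibonacci-style word recurrence s(k) = s(k−2)·s(k−1): e.g. C·G = CG.
The next term joins GCG and CGGCG.

GCGCGGCG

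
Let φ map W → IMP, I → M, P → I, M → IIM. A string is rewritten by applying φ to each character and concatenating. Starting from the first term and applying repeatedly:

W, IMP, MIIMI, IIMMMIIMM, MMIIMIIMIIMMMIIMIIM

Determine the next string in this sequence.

φ(MMIIMIIMIIMMMIIMIIM) expands symbol-by-symbol to IIM IIM M M IIM M M IIM M M IIM IIM IIM M M IIM M M IIM; joining the 19 pieces gives the next term.

IIMIIMMMIIMMMIIMMMIIMIIMIIMMMIIMMMIIM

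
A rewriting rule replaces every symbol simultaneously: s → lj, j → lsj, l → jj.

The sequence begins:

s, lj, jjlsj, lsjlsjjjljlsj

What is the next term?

jjljlsjjjljlsjlsjlsjjjlsjjjljlsj

Applying the rule to each of the 13 symbols of lsjlsjjjljlsj gives the pieces jj lj lsj jj lj lsj lsj lsj jj lsj jj lj lsj, which concatenate to the answer.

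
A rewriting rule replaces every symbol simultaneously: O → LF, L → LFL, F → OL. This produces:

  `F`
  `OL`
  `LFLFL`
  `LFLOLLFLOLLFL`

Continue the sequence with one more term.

Applying the rule to each of the 13 symbols of LFLOLLFLOLLFL gives the pieces LFL OL LFL LF LFL LFL OL LFL LF LFL LFL OL LFL, which concatenate to the answer.

LFLOLLFLLFLFLLFLOLLFLLFLFLLFLOLLFL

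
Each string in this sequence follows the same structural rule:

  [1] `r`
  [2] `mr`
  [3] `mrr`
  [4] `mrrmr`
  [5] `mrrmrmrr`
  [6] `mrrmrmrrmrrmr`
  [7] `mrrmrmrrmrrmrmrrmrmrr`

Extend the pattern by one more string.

From term 3 onward, concatenate the last term with the second-to-last: mr·r = mrr, mrr·mr = mrrmr, …
Continuing: mrrmrmrrmrrmrmrrmrmrr · mrrmrmrrmrrmr gives term 8.

mrrmrmrrmrrmrmrrmrmrrmrrmrmrrmrrmr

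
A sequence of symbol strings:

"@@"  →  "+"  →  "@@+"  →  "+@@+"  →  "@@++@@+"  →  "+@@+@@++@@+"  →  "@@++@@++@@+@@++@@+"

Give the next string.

+@@+@@++@@+@@++@@++@@+@@++@@+

From term 3 onward, concatenate the second-to-last term with the last: @@·+ = @@+, +·@@+ = +@@+, …
The next term joins +@@+@@++@@+ and @@++@@++@@+@@++@@+.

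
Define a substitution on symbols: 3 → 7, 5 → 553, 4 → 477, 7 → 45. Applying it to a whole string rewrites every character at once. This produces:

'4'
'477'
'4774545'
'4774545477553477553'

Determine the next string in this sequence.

47745454775534775534774545553553747745455535537

Applying the rule to each of the 19 symbols of 4774545477553477553 gives the pieces 477 45 45 477 553 477 553 477 45 45 553 553 7 477 45 45 553 553 7, which concatenate to the answer.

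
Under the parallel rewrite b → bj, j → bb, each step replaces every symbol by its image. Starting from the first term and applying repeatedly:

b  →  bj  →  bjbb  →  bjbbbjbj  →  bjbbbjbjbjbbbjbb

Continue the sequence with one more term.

bjbbbjbjbjbbbjbbbjbbbjbjbjbbbjbj

φ(bjbbbjbjbjbbbjbb) expands symbol-by-symbol to bj bb bj bj bj bb bj bb bj bb bj bj bj bb bj bj; joining the 16 pieces gives the next term.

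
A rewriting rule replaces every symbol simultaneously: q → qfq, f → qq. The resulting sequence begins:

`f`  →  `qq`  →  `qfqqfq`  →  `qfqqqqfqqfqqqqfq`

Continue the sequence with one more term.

qfqqqqfqqfqqfqqfqqqqfqqfqqqqfqqfqqfqqfqqqqfq

Replace each of the 16 characters of qfqqqqfqqfqqqqfq in place — qfq qq qfq qfq qfq qfq qq qfq qfq qq qfq qfq qfq qfq qq qfq — and concatenate.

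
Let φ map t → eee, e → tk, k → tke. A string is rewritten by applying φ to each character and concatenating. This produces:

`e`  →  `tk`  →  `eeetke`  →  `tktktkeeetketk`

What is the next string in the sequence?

Applying the rule to each of the 14 symbols of tktktkeeetketk gives the pieces eee tke eee tke eee tke tk tk tk eee tke tk eee tke, which concatenate to the answer.

eeetkeeeetkeeeetketktktkeeetketkeeetke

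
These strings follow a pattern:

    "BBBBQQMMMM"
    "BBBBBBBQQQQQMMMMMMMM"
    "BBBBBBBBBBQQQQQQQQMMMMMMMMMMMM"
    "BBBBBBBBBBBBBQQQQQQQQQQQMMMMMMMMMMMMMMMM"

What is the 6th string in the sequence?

BBBBBBBBBBBBBBBBBBBQQQQQQQQQQQQQQQQQMMMMMMMMMMMMMMMMMMMMMMMM

Term n consists of 3n+1 B's, followed by 3n-1 Q's, followed by 4n M's (n = 1, 2, …).
For term 6, n = 6, so the run lengths are 19, 17, 24.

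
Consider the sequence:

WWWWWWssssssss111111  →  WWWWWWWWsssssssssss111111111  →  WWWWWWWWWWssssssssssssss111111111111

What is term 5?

Each string has the form W^{2n+2} s^{3n+2} 1^{3n}, where the shown terms are n = 2, 3, 4.
At n = 6 the blocks have lengths 14, 20, 18.

WWWWWWWWWWWWWWssssssssssssssssssss111111111111111111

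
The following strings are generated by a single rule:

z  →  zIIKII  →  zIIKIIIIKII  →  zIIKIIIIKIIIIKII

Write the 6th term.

Every step adds IIKII to the end: s(k+1) = s(k)·IIKII.
From zIIKIIIIKIIIIKII, 2 further steps: zIIKIIIIKIIIIKII → zIIKIIIIKIIIIKIIIIKII → (answer).

zIIKIIIIKIIIIKIIIIKIIIIKII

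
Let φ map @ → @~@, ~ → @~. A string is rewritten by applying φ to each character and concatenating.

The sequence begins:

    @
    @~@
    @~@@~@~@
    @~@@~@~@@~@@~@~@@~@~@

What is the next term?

@~@@~@~@@~@@~@~@@~@~@@~@@~@~@@~@@~@~@@~@~@@~@@~@~@@~@~@

Applying the rule to each of the 21 symbols of @~@@~@~@@~@@~@~@@~@~@ gives the pieces @~@ @~ @~@ @~@ @~ @~@ @~ @~@ @~@ @~ @~@ @~@ @~ @~@ @~ @~@ @~@ @~ @~@ @~ @~@, which concatenate to the answer.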